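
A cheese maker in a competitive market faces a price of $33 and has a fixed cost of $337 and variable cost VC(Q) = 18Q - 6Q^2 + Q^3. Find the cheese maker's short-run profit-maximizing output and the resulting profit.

Profit = -$237 at Q = 5

AVC = 18 - 6Q + Q^2; min AVC = $9 at Q = 3. Since P = $33 ≥ min AVC, the firm produces.
MC = 18 - 12Q + 3Q^2. Setting P = MC and taking the root on the rising branch gives Q* = 5.
TR = 33·5 = 165. TC = 337 + 65 = 402. Profit = 165 − 402 = -$237.
That loss of $237 beats the $337 the firm would lose by shutting down; producing recovers $100 of fixed cost.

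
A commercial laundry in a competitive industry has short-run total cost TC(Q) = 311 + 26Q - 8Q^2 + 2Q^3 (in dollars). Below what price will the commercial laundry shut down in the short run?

$18 per unit

The firm shuts down when price falls below the minimum of average variable cost. AVC = VC/Q = 26 - 8Q + 2Q^2.
At the minimum of AVC, MC = AVC. MC = 26 - 16Q + 6Q^2; setting MC = AVC gives 4Q^2 - 8Q = 0, so Q = 2. min AVC = 18.
So the shutdown price is $18.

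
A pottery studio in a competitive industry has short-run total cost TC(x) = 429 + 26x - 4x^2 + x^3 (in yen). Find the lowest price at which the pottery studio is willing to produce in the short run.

¥22 per unit

The shutdown price is the minimum of AVC. VC = 26x - 4x^2 + x^3, so AVC = 26 - 4x + x^2.
At the minimum of AVC, MC = AVC. MC = 26 - 8x + 3x^2; setting MC = AVC gives 2x^2 - 4x = 0, so x = 2. min AVC = 22.
So the shutdown price is ¥22.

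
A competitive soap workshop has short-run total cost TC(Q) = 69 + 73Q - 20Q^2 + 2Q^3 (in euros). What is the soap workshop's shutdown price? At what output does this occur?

Short-run supply begins at min AVC. From VC = 73Q - 20Q^2 + 2Q^3, AVC = 73 - 20Q + 2Q^2.
dAVC/dQ = -20 + 4Q = 0 gives Q = 5. min AVC = 73 - 20·5 + 2·5^2 = 23.
The firm shuts down for any P below €23.

€23 per unit, at Q = 5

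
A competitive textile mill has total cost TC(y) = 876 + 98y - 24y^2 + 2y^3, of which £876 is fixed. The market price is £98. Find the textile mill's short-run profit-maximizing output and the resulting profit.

AVC = 98 - 24y + 2y^2 has its minimum £26 at y = 6; price £98 clears that bar, so the firm operates.
MC = 98 - 48y + 6y^2. Setting P = MC and taking the root on the rising branch gives y* = 8.
TR = 98·8 = 784. TC = 876 + 272 = 1148. Profit = 784 − 1148 = -£364.
That loss of £364 beats the £876 the firm would lose by shutting down; producing recovers £512 of fixed cost.

Profit = -£364 at y = 8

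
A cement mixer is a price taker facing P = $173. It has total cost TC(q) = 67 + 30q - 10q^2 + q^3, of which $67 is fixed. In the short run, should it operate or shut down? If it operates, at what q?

Produce at q = 11

Strip out fixed cost: VC = 30q - 10q^2 + q^3. Then AVC = 30 - 10q + q^2 and MC = 30 - 20q + 3q^2.
AVC is minimized where dAVC/dq = -10 + 2q = 0, at q = 5; min AVC = 30 - 10·5 + 5^2 = $5.
Because $173 ≥ $5, revenue can cover variable cost; the firm operates.
Solving P = MC: -143 - 20q + 3q^2 = 0 ⇒ q = -13/3 or 11. On the upward-sloping branch, q* = 11.
Check: AVC at q = 11 is $41 ≤ P, so revenue covers variable cost.
Profit = P·q − TC = 173·11 − 518 = $1385.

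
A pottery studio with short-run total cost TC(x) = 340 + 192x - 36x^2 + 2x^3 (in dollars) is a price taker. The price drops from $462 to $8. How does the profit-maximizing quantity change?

MC = 192 - 72x + 6x^2; the shutdown threshold is min AVC = $30 (at x = 9).
At P = $462 ≥ min AVC, set P = MC on the rising branch: x = 15.
At P = $8 < min AVC = $30, price no longer covers variable cost at any output, so the firm shuts down: x = 0.

Output falls from 15 to 0 (the firm shuts down)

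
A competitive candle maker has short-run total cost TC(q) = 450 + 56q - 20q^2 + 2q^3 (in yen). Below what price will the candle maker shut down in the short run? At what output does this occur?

Short-run supply begins at min AVC. From VC = 56q - 20q^2 + 2q^3, AVC = 56 - 20q + 2q^2.
dAVC/dq = -20 + 4q = 0 gives q = 5. min AVC = 56 - 20·5 + 2·5^2 = 6.
So the shutdown price is ¥6.

¥6 per unit, at q = 5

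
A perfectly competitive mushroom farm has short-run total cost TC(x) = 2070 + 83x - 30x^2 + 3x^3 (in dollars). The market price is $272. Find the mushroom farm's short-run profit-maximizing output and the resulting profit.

Profit = -$126 at x = 9

AVC = 83 - 30x + 3x^2 has its minimum $8 at x = 5; price $272 clears that bar, so the firm operates.
MC = 83 - 60x + 9x^2. Setting P = MC and taking the root on the rising branch gives x* = 9.
TR = 272·9 = 2448. TC = 2070 + 504 = 2574. Profit = 2448 − 2574 = -$126.
Shutting down would mean losing the fixed cost of $2070, so operating at a loss of $126 is better by $1944.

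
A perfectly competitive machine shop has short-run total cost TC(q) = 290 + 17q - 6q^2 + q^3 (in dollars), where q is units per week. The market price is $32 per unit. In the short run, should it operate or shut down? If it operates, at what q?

Produce at q = 5

Variable cost is VC = 17q - 6q^2 + q^3, so AVC = VC/q = 17 - 6q + q^2 and MC = dTC/dq = 17 - 12q + 3q^2.
AVC hits its minimum where MC = AVC, at q = 3, giving min AVC = 17 - 6·3 + 3^2 = $8.
Because $32 ≥ $8, revenue can cover variable cost; the firm operates.
Set P = MC: 32 = 17 - 12q + 3q^2 → -15 - 12q + 3q^2 = 0. The roots are q = -1 and q = 5; the profit-maximizing output is on the rising part of MC, so q* = 5.
Check: AVC at q = 5 is $12 ≤ P, so revenue covers variable cost.
Profit = P·q − TC = 32·5 − 350 = -$190, a loss, but smaller than the $290 fixed cost the firm would lose by shutting down.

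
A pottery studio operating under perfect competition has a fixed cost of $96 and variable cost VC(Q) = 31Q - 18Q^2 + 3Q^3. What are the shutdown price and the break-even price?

AVC = 31 - 18Q + 3Q^2; minimized at Q = 3, giving min AVC = $4. That is the shutdown price.
ATC = 96/Q + 31 - 18Q + 3Q^2. Setting dATC/dQ = −96/Q^2 − 18 + 6Q = 0 gives Q = 4 (since 6·4^3 − 18·4^2 = 96).
min ATC = 96/4 + 31 − 18·4 + 3·4^2 = $31. That is the break-even price.
For $4 ≤ P < $31 the firm produces at a loss; below $4 it shuts down.

Shutdown price = $4; break-even price = $31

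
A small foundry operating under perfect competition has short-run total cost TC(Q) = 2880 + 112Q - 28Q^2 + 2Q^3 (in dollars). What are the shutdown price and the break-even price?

Shutdown price = $14; break-even price = $304

Shutdown price = min AVC. AVC = 112 - 28Q + 2Q^2, with vertex at Q = 7 and minimum $14.
ATC = 2880/Q + 112 - 28Q + 2Q^2. Setting dATC/dQ = −2880/Q^2 − 28 + 4Q = 0 gives Q = 12 (since 4·12^3 − 28·12^2 = 2880).
min ATC = 2880/12 + 112 − 28·12 + 2·12^2 = $304. That is the break-even price.
For $14 ≤ P < $304 the firm produces at a loss; below $14 it shuts down.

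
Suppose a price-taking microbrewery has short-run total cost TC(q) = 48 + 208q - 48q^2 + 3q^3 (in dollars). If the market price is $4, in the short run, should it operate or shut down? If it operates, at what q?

From TC, MC = TC'(q) = 208 - 96q + 9q^2 and AVC = VC/q = 208 - 48q + 3q^2.
The AVC parabola has its vertex at q = 48/6 = 8, where AVC = 208 - 48·8 + 3·8^2 = $16.
With P < min AVC ($4 < $16), every unit sold adds to the loss.
Shutting down limits the loss to fixed cost, $48.

Shut down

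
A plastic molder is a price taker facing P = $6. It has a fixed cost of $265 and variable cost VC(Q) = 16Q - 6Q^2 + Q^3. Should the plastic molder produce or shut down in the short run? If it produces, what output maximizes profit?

Shut down

From TC, MC = TC'(Q) = 16 - 12Q + 3Q^2 and AVC = VC/Q = 16 - 6Q + Q^2.
AVC hits its minimum where MC = AVC, at Q = 3, giving min AVC = 16 - 6·3 + 3^2 = $7.
With P < min AVC ($6 < $7), every unit sold adds to the loss.
Shutting down limits the loss to fixed cost, $265.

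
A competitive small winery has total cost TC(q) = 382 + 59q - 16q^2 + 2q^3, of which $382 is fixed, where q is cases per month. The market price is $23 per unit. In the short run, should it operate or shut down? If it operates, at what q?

Variable cost is VC = 59q - 16q^2 + 2q^3, so AVC = VC/q = 59 - 16q + 2q^2 and MC = dTC/dq = 59 - 32q + 6q^2.
AVC is minimized where dAVC/dq = -16 + 4q = 0, at q = 4; min AVC = 59 - 16·4 + 2·4^2 = $27.
With P < min AVC ($23 < $27), every unit sold adds to the loss.
Best response: produce nothing and absorb the $382 fixed cost.

Shut down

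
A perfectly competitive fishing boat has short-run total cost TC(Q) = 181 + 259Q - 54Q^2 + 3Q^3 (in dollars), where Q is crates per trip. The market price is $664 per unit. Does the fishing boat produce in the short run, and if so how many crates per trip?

Produce at Q = 15

From TC, MC = TC'(Q) = 259 - 108Q + 9Q^2 and AVC = VC/Q = 259 - 54Q + 3Q^2.
The AVC parabola has its vertex at Q = 54/6 = 9, where AVC = 259 - 54·9 + 3·9^2 = $16.
Because $664 ≥ $16, revenue can cover variable cost; the firm operates.
Solving P = MC: -405 - 108Q + 9Q^2 = 0 ⇒ Q = -3 or 15. On the upward-sloping branch, Q* = 15.
Check: AVC at Q = 15 is $124 ≤ P, so revenue covers variable cost.
Profit = P·Q − TC = 664·15 − 2041 = $7919.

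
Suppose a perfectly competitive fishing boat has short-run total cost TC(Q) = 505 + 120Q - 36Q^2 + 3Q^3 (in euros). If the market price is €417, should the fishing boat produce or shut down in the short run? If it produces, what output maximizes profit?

Produce at Q = 11

From TC, MC = TC'(Q) = 120 - 72Q + 9Q^2 and AVC = VC/Q = 120 - 36Q + 3Q^2.
The AVC parabola has its vertex at Q = 36/6 = 6, where AVC = 120 - 36·6 + 3·6^2 = €12.
P = €417 exceeds min AVC = €12, so the firm stays open.
Set P = MC: 417 = 120 - 72Q + 9Q^2 → -297 - 72Q + 9Q^2 = 0. The roots are Q = -3 and Q = 11; the profit-maximizing output is on the rising part of MC, so Q* = 11.
Check: AVC at Q = 11 is €87 ≤ P, so revenue covers variable cost.
Profit = P·Q − TC = 417·11 − 1462 = €3125.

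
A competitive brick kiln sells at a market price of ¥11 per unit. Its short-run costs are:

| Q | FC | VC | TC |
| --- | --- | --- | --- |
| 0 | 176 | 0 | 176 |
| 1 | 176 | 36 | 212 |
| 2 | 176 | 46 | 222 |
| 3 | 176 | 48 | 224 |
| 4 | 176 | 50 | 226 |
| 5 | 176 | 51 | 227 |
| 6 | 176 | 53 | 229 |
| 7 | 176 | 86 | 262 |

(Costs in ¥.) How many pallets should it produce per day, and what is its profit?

Q = 6; profit = -¥163

Profit at each row (π = 11Q − TC): Q=0: -176; Q=1: -201; Q=2: -200; Q=3: -191; Q=4: -182; Q=5: -172; Q=6: -163; Q=7: -185.
Profit is maximized at Q = 6. AVC there is 53/6 = ¥8.83 ≤ P, so producing beats shutting down (which would give -¥176).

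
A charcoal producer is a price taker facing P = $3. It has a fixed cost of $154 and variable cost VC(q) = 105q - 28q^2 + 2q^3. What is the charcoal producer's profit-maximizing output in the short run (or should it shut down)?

Shut down

Strip out fixed cost: VC = 105q - 28q^2 + 2q^3. Then AVC = 105 - 28q + 2q^2 and MC = 105 - 56q + 6q^2.
The AVC parabola has its vertex at q = 28/4 = 7, where AVC = 105 - 28·7 + 2·7^2 = $7.
With P < min AVC ($3 < $7), every unit sold adds to the loss.
Shutting down limits the loss to fixed cost, $154.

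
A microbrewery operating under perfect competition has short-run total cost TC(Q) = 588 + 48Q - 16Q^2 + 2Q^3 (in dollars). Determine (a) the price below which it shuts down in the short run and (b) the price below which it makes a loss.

Shutdown price = min AVC. AVC = 48 - 16Q + 2Q^2, with vertex at Q = 4 and minimum $16.
ATC = 588/Q + 48 - 16Q + 2Q^2. Setting dATC/dQ = −588/Q^2 − 16 + 4Q = 0 gives Q = 7 (since 4·7^3 − 16·7^2 = 588).
min ATC = 588/7 + 48 − 16·7 + 2·7^2 = $118. That is the break-even price.
For $16 ≤ P < $118 the firm produces at a loss; below $16 it shuts down.

Shutdown price = $16; break-even price = $118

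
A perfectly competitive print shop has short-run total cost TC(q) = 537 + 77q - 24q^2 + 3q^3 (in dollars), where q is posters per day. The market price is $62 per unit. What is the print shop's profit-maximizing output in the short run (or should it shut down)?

Variable cost is VC = 77q - 24q^2 + 3q^3, so AVC = VC/q = 77 - 24q + 3q^2 and MC = dTC/dq = 77 - 48q + 9q^2.
AVC is minimized where dAVC/dq = -24 + 6q = 0, at q = 4; min AVC = 77 - 24·4 + 3·4^2 = $29.
Since P = $62 ≥ min AVC = $29, price covers variable cost and the firm should produce.
Set P = MC: 62 = 77 - 48q + 9q^2 → 15 - 48q + 9q^2 = 0. The roots are q = 1/3 and q = 5; the profit-maximizing output is on the rising part of MC, so q* = 5.
Check: AVC at q = 5 is $32 ≤ P, so revenue covers variable cost.
Profit = P·q − TC = 62·5 − 697 = -$387, a loss, but smaller than the $537 fixed cost the firm would lose by shutting down.

Produce at q = 5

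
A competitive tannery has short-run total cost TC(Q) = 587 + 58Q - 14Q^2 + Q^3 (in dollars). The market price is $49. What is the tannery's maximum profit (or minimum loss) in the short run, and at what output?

AVC = 58 - 14Q + Q^2 has its minimum $9 at Q = 7; price $49 clears that bar, so the firm operates.
With MC = 58 - 28Q + 3Q^2, P = MC on the upward-sloping part at Q* = 9.
TR = 49·9 = 441. TC = 587 + 117 = 704. Profit = 441 − 704 = -$263.
That loss of $263 beats the $587 the firm would lose by shutting down; producing recovers $324 of fixed cost.

Profit = -$263 at Q = 9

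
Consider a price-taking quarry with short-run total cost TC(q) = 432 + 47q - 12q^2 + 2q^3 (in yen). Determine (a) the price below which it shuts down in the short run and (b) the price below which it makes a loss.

Shutdown price = ¥29; break-even price = ¥119

AVC = 47 - 12q + 2q^2; minimized at q = 3, giving min AVC = ¥29. That is the shutdown price.
ATC = 432/q + 47 - 12q + 2q^2. Setting dATC/dq = −432/q^2 − 12 + 4q = 0 gives q = 6 (since 4·6^3 − 12·6^2 = 432).
min ATC = 432/6 + 47 − 12·6 + 2·6^2 = ¥119. That is the break-even price.
Between these two prices the firm operates at a loss; above ¥119 it earns a profit.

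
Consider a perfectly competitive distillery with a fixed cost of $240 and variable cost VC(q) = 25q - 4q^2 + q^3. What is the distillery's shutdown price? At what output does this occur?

$21 per unit, at q = 2

Short-run supply begins at min AVC. From VC = 25q - 4q^2 + q^3, AVC = 25 - 4q + q^2.
dAVC/dq = -4 + 2q = 0 gives q = 2. min AVC = 25 - 4·2 + 2^2 = 21.
The firm shuts down for any P below $21.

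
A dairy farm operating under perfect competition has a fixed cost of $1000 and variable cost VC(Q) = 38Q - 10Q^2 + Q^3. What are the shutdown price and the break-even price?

Shutdown price = $13; break-even price = $138

AVC = 38 - 10Q + Q^2; minimized at Q = 5, giving min AVC = $13. That is the shutdown price.
ATC = 1000/Q + 38 - 10Q + Q^2. Setting dATC/dQ = −1000/Q^2 − 10 + 2Q = 0 gives Q = 10 (since 2·10^3 − 10·10^2 = 1000).
min ATC = 1000/10 + 38 − 10·10 + 10^2 = $138. That is the break-even price.
Between these two prices the firm operates at a loss; above $138 it earns a profit.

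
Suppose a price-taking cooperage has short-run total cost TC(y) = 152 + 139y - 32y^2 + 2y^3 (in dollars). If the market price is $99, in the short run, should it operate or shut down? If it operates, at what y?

Variable cost is VC = 139y - 32y^2 + 2y^3, so AVC = VC/y = 139 - 32y + 2y^2 and MC = dTC/dy = 139 - 64y + 6y^2.
AVC is minimized where dAVC/dy = -32 + 4y = 0, at y = 8; min AVC = 139 - 32·8 + 2·8^2 = $11.
Because $99 ≥ $11, revenue can cover variable cost; the firm operates.
Solving P = MC: 40 - 64y + 6y^2 = 0 ⇒ y = 2/3 or 10. On the upward-sloping branch, y* = 10.
Check: AVC at y = 10 is $19 ≤ P, so revenue covers variable cost.
Profit = P·y − TC = 99·10 − 342 = $648.

Produce at y = 10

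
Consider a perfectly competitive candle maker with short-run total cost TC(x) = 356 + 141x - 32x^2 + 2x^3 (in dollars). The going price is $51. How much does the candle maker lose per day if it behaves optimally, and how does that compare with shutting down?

Profit = -$32 at x = 9

AVC = 141 - 32x + 2x^2 has its minimum $13 at x = 8; price $51 clears that bar, so the firm operates.
With MC = 141 - 64x + 6x^2, P = MC on the upward-sloping part at x* = 9.
TR = 51·9 = 459. TC = 356 + 135 = 491. Profit = 459 − 491 = -$32.
That loss of $32 beats the $356 the firm would lose by shutting down; producing recovers $324 of fixed cost.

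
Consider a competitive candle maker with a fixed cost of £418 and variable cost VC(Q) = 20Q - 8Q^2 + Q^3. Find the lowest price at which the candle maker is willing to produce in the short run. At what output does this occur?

£4 per unit, at Q = 4

Short-run supply begins at min AVC. From VC = 20Q - 8Q^2 + Q^3, AVC = 20 - 8Q + Q^2.
dAVC/dQ = -8 + 2Q = 0 gives Q = 4. min AVC = 20 - 8·4 + 4^2 = 4.
For P < £4 the firm produces nothing.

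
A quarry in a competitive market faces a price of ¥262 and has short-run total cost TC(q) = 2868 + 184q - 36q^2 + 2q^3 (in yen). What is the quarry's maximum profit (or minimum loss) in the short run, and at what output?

AVC = 184 - 36q + 2q^2 has its minimum ¥22 at q = 9; price ¥262 clears that bar, so the firm operates.
MC = 184 - 72q + 6q^2. Setting P = MC and taking the root on the rising branch gives q* = 13.
TR = 262·13 = 3406. TC = 2868 + 702 = 3570. Profit = 3406 − 3570 = -¥164.
That loss of ¥164 beats the ¥2868 the firm would lose by shutting down; producing recovers ¥2704 of fixed cost.

Profit = -¥164 at q = 13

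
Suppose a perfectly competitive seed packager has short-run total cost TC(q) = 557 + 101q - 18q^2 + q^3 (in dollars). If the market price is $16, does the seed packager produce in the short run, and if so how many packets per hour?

Variable cost is VC = 101q - 18q^2 + q^3, so AVC = VC/q = 101 - 18q + q^2 and MC = dTC/dq = 101 - 36q + 3q^2.
AVC is minimized where dAVC/dq = -18 + 2q = 0, at q = 9; min AVC = 101 - 18·9 + 9^2 = $20.
P = $16 lies below min AVC = $20; no output level covers variable cost.
Shutting down limits the loss to fixed cost, $557.

Shut down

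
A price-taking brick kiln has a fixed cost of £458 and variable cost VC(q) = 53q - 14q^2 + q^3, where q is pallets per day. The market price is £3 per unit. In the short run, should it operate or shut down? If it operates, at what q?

From TC, MC = TC'(q) = 53 - 28q + 3q^2 and AVC = VC/q = 53 - 14q + q^2.
AVC is minimized where dAVC/dq = -14 + 2q = 0, at q = 7; min AVC = 53 - 14·7 + 7^2 = £4.
Since P = £3 < min AVC = £4, price fails to cover variable cost at any output.
Shutting down limits the loss to fixed cost, £458.

Shut down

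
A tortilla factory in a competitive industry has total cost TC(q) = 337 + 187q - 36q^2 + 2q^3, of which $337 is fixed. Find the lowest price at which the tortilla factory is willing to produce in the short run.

Short-run supply begins at min AVC. From VC = 187q - 36q^2 + 2q^3, AVC = 187 - 36q + 2q^2.
At the minimum of AVC, MC = AVC. MC = 187 - 72q + 6q^2; setting MC = AVC gives 4q^2 - 36q = 0, so q = 9. min AVC = 25.
So the shutdown price is $25.

$25 per unit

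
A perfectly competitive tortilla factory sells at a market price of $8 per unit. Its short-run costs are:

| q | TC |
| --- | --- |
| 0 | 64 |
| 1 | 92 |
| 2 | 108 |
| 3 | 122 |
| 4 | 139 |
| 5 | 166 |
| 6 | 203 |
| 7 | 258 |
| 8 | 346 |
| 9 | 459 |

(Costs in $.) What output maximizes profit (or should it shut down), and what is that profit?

q = 0 (shut down); profit = -$64

Tabulate TR − TC: q=0: -64; q=1: -84; q=2: -92; q=3: -98; q=4: -107; q=5: -126; q=6: -155; q=7: -202; q=8: -282; q=9: -387.
Profit is highest at q = 0. Equivalently, the lowest AVC in the table is 75/4 ≈ $18.75 at q = 4, and P = $8 falls below it — price never covers variable cost, so the firm shuts down and loses only its fixed cost.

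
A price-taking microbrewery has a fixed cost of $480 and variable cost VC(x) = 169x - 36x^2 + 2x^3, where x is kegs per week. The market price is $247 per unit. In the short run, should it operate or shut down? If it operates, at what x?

Produce at x = 13

Variable cost is VC = 169x - 36x^2 + 2x^3, so AVC = VC/x = 169 - 36x + 2x^2 and MC = dTC/dx = 169 - 72x + 6x^2.
AVC is minimized where dAVC/dx = -36 + 4x = 0, at x = 9; min AVC = 169 - 36·9 + 2·9^2 = $7.
P = $247 exceeds min AVC = $7, so the firm stays open.
Set P = MC: 247 = 169 - 72x + 6x^2 → -78 - 72x + 6x^2 = 0. The roots are x = -1 and x = 13; the profit-maximizing output is on the rising part of MC, so x* = 13.
Check: AVC at x = 13 is $39 ≤ P, so revenue covers variable cost.
Profit = P·x − TC = 247·13 − 987 = $2224.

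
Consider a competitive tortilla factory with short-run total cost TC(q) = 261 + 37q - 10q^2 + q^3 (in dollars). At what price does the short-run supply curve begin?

$12 per unit

The shutdown price is the minimum of AVC. VC = 37q - 10q^2 + q^3, so AVC = 37 - 10q + q^2.
dAVC/dq = -10 + 2q = 0 gives q = 5. min AVC = 37 - 10·5 + 5^2 = 12.
For P < $12 the firm produces nothing.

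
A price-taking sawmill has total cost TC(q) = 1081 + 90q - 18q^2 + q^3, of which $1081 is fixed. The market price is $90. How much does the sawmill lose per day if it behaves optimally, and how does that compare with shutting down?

Profit = -$217 at q = 12

AVC = 90 - 18q + q^2 has its minimum $9 at q = 9; price $90 clears that bar, so the firm operates.
MC = 90 - 36q + 3q^2. Setting P = MC and taking the root on the rising branch gives q* = 12.
TR = 90·12 = 1080. TC = 1081 + 216 = 1297. Profit = 1080 − 1297 = -$217.
By producing, the firm covers all variable cost plus $864 of fixed cost; shutting down would lose the full $1081.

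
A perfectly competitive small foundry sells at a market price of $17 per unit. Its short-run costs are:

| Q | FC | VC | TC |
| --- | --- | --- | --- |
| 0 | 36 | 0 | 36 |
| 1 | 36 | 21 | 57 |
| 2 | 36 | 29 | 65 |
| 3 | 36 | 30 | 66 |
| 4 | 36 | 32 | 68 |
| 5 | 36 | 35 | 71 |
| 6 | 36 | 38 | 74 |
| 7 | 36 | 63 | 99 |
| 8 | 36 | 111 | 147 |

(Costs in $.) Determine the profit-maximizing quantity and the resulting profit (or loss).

Tabulate TR − TC: Q=0: -36; Q=1: -40; Q=2: -31; Q=3: -15; Q=4: 0; Q=5: 14; Q=6: 28; Q=7: 20; Q=8: -11.
Profit is maximized at Q = 6. AVC there is 38/6 = $6.33 ≤ P, so producing beats shutting down (which would give -$36).

Q = 6; profit = $28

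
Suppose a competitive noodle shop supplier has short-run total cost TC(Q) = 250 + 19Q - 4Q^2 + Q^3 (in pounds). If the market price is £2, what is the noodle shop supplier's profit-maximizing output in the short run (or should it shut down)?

Shut down

From TC, MC = TC'(Q) = 19 - 8Q + 3Q^2 and AVC = VC/Q = 19 - 4Q + Q^2.
AVC is minimized where dAVC/dQ = -4 + 2Q = 0, at Q = 2; min AVC = 19 - 4·2 + 2^2 = £15.
With P < min AVC (£2 < £15), every unit sold adds to the loss.
The firm minimizes its loss by shutting down and losing only its fixed cost of £250.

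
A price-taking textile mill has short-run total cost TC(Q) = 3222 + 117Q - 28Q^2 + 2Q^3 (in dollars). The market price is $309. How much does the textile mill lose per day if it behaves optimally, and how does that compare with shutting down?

Profit = -$342 at Q = 12

AVC = 117 - 28Q + 2Q^2 has its minimum $19 at Q = 7; price $309 clears that bar, so the firm operates.
With MC = 117 - 56Q + 6Q^2, P = MC on the upward-sloping part at Q* = 12.
TR = 309·12 = 3708. TC = 3222 + 828 = 4050. Profit = 3708 − 4050 = -$342.
Shutting down would mean losing the fixed cost of $3222, so operating at a loss of $342 is better by $2880.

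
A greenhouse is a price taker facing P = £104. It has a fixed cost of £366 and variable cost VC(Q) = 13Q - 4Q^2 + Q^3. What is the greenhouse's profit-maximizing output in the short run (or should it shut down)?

Variable cost is VC = 13Q - 4Q^2 + Q^3, so AVC = VC/Q = 13 - 4Q + Q^2 and MC = dTC/dQ = 13 - 8Q + 3Q^2.
The AVC parabola has its vertex at Q = 4/2 = 2, where AVC = 13 - 4·2 + 2^2 = £9.
Since P = £104 ≥ min AVC = £9, price covers variable cost and the firm should produce.
Set P = MC: 104 = 13 - 8Q + 3Q^2 → -91 - 8Q + 3Q^2 = 0. The roots are Q = -13/3 and Q = 7; the profit-maximizing output is on the rising part of MC, so Q* = 7.
Check: AVC at Q = 7 is £34 ≤ P, so revenue covers variable cost.
Profit = P·Q − TC = 104·7 − 604 = £124.

Produce at Q = 7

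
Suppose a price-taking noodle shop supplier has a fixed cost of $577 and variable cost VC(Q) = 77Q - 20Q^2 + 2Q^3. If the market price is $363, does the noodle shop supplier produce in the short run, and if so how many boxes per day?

Strip out fixed cost: VC = 77Q - 20Q^2 + 2Q^3. Then AVC = 77 - 20Q + 2Q^2 and MC = 77 - 40Q + 6Q^2.
AVC hits its minimum where MC = AVC, at Q = 5, giving min AVC = 77 - 20·5 + 2·5^2 = $27.
P = $363 exceeds min AVC = $27, so the firm stays open.
Solving P = MC: -286 - 40Q + 6Q^2 = 0 ⇒ Q = -13/3 or 11. On the upward-sloping branch, Q* = 11.
Check: AVC at Q = 11 is $99 ≤ P, so revenue covers variable cost.
Profit = P·Q − TC = 363·11 − 1666 = $2327.

Produce at Q = 11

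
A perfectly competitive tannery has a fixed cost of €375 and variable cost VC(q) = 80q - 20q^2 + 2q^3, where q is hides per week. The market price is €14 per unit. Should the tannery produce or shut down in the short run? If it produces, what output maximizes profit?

Shut down

Strip out fixed cost: VC = 80q - 20q^2 + 2q^3. Then AVC = 80 - 20q + 2q^2 and MC = 80 - 40q + 6q^2.
The AVC parabola has its vertex at q = 20/4 = 5, where AVC = 80 - 20·5 + 2·5^2 = €30.
Since P = €14 < min AVC = €30, price fails to cover variable cost at any output.
Best response: produce nothing and absorb the €375 fixed cost.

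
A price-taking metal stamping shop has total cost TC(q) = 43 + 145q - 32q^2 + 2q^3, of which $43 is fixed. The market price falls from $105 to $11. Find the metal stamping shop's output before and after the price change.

AVC = 145 - 32q + 2q^2, minimized at q = 8 where min AVC = $17. MC = 145 - 64q + 6q^2.
With P = $105 above the shutdown price, P = MC gives q = 10.
At P = $11 < min AVC = $17, price no longer covers variable cost at any output, so the firm shuts down: q = 0.

Output falls from 10 to 0 (the firm shuts down)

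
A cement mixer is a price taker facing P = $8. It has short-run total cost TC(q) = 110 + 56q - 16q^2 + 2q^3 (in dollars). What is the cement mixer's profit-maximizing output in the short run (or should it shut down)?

Strip out fixed cost: VC = 56q - 16q^2 + 2q^3. Then AVC = 56 - 16q + 2q^2 and MC = 56 - 32q + 6q^2.
The AVC parabola has its vertex at q = 16/4 = 4, where AVC = 56 - 16·4 + 2·4^2 = $24.
Since P = $8 < min AVC = $24, price fails to cover variable cost at any output.
The firm minimizes its loss by shutting down and losing only its fixed cost of $110.

Shut down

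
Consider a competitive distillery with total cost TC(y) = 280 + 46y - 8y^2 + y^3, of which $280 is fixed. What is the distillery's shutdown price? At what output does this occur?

$30 per unit, at y = 4

Short-run supply begins at min AVC. From VC = 46y - 8y^2 + y^3, AVC = 46 - 8y + y^2.
dAVC/dy = -8 + 2y = 0 gives y = 4. min AVC = 46 - 8·4 + 4^2 = 30.
So the shutdown price is $30.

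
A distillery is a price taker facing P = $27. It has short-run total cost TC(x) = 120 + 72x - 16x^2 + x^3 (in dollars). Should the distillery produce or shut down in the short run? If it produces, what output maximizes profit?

Produce at x = 9

Variable cost is VC = 72x - 16x^2 + x^3, so AVC = VC/x = 72 - 16x + x^2 and MC = dTC/dx = 72 - 32x + 3x^2.
AVC is minimized where dAVC/dx = -16 + 2x = 0, at x = 8; min AVC = 72 - 16·8 + 8^2 = $8.
P = $27 exceeds min AVC = $8, so the firm stays open.
Set P = MC: 27 = 72 - 32x + 3x^2 → 45 - 32x + 3x^2 = 0. The roots are x = 5/3 and x = 9; the profit-maximizing output is on the rising part of MC, so x* = 9.
Check: AVC at x = 9 is $9 ≤ P, so revenue covers variable cost.
Profit = P·x − TC = 27·9 − 201 = $42.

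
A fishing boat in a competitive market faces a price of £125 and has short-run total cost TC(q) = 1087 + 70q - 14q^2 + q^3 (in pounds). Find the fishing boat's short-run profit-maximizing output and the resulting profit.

AVC = 70 - 14q + q^2; min AVC = £21 at q = 7. Since P = £125 ≥ min AVC, the firm produces.
MC = 70 - 28q + 3q^2. Setting P = MC and taking the root on the rising branch gives q* = 11.
TR = 125·11 = 1375. TC = 1087 + 407 = 1494. Profit = 1375 − 1494 = -£119.
By producing, the firm covers all variable cost plus £968 of fixed cost; shutting down would lose the full £1087.

Profit = -£119 at q = 11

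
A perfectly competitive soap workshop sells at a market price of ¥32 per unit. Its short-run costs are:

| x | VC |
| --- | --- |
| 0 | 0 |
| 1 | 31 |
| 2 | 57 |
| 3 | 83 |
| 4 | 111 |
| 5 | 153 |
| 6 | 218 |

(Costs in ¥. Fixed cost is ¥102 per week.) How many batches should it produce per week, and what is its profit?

Tabulate TR − TC: x=0: -102; x=1: -101; x=2: -95; x=3: -89; x=4: -85; x=5: -95; x=6: -128.
Profit is maximized at x = 4. AVC there is 111/4 = ¥27.75 ≤ P, so producing beats shutting down (which would give -¥102).

x = 4; profit = -¥85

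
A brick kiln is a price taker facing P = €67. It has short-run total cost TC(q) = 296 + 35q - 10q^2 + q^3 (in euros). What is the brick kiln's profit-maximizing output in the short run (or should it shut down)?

Strip out fixed cost: VC = 35q - 10q^2 + q^3. Then AVC = 35 - 10q + q^2 and MC = 35 - 20q + 3q^2.
AVC is minimized where dAVC/dq = -10 + 2q = 0, at q = 5; min AVC = 35 - 10·5 + 5^2 = €10.
Since P = €67 ≥ min AVC = €10, price covers variable cost and the firm should produce.
Solving P = MC: -32 - 20q + 3q^2 = 0 ⇒ q = -4/3 or 8. On the upward-sloping branch, q* = 8.
Check: AVC at q = 8 is €19 ≤ P, so revenue covers variable cost.
Profit = P·q − TC = 67·8 − 448 = €88.

Produce at q = 8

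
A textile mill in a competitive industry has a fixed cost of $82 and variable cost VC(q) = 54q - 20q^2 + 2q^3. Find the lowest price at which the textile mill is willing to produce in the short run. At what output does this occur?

The firm shuts down when price falls below the minimum of average variable cost. AVC = VC/q = 54 - 20q + 2q^2.
At the minimum of AVC, MC = AVC. MC = 54 - 40q + 6q^2; setting MC = AVC gives 4q^2 - 20q = 0, so q = 5. min AVC = 4.
So the shutdown price is $4.

$4 per unit, at q = 5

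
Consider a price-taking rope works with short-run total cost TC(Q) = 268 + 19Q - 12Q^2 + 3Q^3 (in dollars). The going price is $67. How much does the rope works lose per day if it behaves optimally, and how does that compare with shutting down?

AVC = 19 - 12Q + 3Q^2 has its minimum $7 at Q = 2; price $67 clears that bar, so the firm operates.
MC = 19 - 24Q + 9Q^2. Setting P = MC and taking the root on the rising branch gives Q* = 4.
TR = 67·4 = 268. TC = 268 + 76 = 344. Profit = 268 − 344 = -$76.
Shutting down would mean losing the fixed cost of $268, so operating at a loss of $76 is better by $192.

Profit = -$76 at Q = 4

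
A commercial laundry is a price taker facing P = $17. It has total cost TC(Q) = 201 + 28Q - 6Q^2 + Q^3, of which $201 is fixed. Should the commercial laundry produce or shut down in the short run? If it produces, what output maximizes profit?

Shut down

From TC, MC = TC'(Q) = 28 - 12Q + 3Q^2 and AVC = VC/Q = 28 - 6Q + Q^2.
The AVC parabola has its vertex at Q = 6/2 = 3, where AVC = 28 - 6·3 + 3^2 = $19.
P = $17 lies below min AVC = $19; no output level covers variable cost.
The firm minimizes its loss by shutting down and losing only its fixed cost of $201.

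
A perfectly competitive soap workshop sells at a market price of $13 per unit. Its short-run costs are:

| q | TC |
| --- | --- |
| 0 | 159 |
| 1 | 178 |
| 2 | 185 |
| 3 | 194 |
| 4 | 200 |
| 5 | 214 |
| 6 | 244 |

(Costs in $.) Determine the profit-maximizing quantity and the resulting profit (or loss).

Tabulate TR − TC: q=0: -159; q=1: -165; q=2: -159; q=3: -155; q=4: -148; q=5: -149; q=6: -166.
Profit is maximized at q = 4. AVC there is 41/4 = $10.25 ≤ P, so producing beats shutting down (which would give -$159).

q = 4; profit = -$148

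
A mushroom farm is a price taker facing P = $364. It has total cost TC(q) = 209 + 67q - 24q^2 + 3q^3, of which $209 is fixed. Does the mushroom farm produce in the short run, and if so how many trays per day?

Produce at q = 9

Variable cost is VC = 67q - 24q^2 + 3q^3, so AVC = VC/q = 67 - 24q + 3q^2 and MC = dTC/dq = 67 - 48q + 9q^2.
The AVC parabola has its vertex at q = 24/6 = 4, where AVC = 67 - 24·4 + 3·4^2 = $19.
Because $364 ≥ $19, revenue can cover variable cost; the firm operates.
Set P = MC: 364 = 67 - 48q + 9q^2 → -297 - 48q + 9q^2 = 0. The roots are q = -11/3 and q = 9; the profit-maximizing output is on the rising part of MC, so q* = 9.
Check: AVC at q = 9 is $94 ≤ P, so revenue covers variable cost.
Profit = P·q − TC = 364·9 − 1055 = $2221.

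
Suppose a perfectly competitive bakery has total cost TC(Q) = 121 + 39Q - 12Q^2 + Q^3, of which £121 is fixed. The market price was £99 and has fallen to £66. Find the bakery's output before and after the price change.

MC = 39 - 24Q + 3Q^2; the shutdown threshold is min AVC = £3 (at Q = 6).
At P = £99 ≥ min AVC, set P = MC on the rising branch: Q = 10.
At P = £66 ≥ min AVC, set P = MC: Q = 9. The firm stays open but cuts output.

Output falls from 10 to 9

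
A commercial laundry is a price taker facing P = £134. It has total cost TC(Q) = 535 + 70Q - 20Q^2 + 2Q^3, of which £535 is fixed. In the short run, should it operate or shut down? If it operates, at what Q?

Strip out fixed cost: VC = 70Q - 20Q^2 + 2Q^3. Then AVC = 70 - 20Q + 2Q^2 and MC = 70 - 40Q + 6Q^2.
AVC is minimized where dAVC/dQ = -20 + 4Q = 0, at Q = 5; min AVC = 70 - 20·5 + 2·5^2 = £20.
Because £134 ≥ £20, revenue can cover variable cost; the firm operates.
Set P = MC: 134 = 70 - 40Q + 6Q^2 → -64 - 40Q + 6Q^2 = 0. The roots are Q = -4/3 and Q = 8; the profit-maximizing output is on the rising part of MC, so Q* = 8.
Check: AVC at Q = 8 is £38 ≤ P, so revenue covers variable cost.
Profit = P·Q − TC = 134·8 − 839 = £233.

Produce at Q = 8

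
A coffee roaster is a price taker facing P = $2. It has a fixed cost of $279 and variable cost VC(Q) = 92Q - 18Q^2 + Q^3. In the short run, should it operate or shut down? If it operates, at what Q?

Shut down

Strip out fixed cost: VC = 92Q - 18Q^2 + Q^3. Then AVC = 92 - 18Q + Q^2 and MC = 92 - 36Q + 3Q^2.
The AVC parabola has its vertex at Q = 18/2 = 9, where AVC = 92 - 18·9 + 9^2 = $11.
Since P = $2 < min AVC = $11, price fails to cover variable cost at any output.
Shutting down limits the loss to fixed cost, $279.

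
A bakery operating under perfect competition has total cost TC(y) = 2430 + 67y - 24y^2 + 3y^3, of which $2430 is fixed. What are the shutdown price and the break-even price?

Shutdown price = $19; break-even price = $364

Shutdown price = min AVC. AVC = 67 - 24y + 3y^2, with vertex at y = 4 and minimum $19.
ATC = 2430/y + 67 - 24y + 3y^2. Setting dATC/dy = −2430/y^2 − 24 + 6y = 0 gives y = 9 (since 6·9^3 − 24·9^2 = 2430).
min ATC = 2430/9 + 67 − 24·9 + 3·9^2 = $364. That is the break-even price.
For $19 ≤ P < $364 the firm produces at a loss; below $19 it shuts down.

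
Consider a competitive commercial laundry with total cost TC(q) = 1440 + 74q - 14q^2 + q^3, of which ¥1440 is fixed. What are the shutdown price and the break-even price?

Shutdown price = min AVC. AVC = 74 - 14q + q^2, with vertex at q = 7 and minimum ¥25.
ATC = 1440/q + 74 - 14q + q^2. Setting dATC/dq = −1440/q^2 − 14 + 2q = 0 gives q = 12 (since 2·12^3 − 14·12^2 = 1440).
min ATC = 1440/12 + 74 − 14·12 + 12^2 = ¥170. That is the break-even price.
For ¥25 ≤ P < ¥170 the firm produces at a loss; below ¥25 it shuts down.

Shutdown price = ¥25; break-even price = ¥170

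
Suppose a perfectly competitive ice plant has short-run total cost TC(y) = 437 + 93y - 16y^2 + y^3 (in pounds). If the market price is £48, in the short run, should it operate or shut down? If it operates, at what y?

Produce at y = 9

Strip out fixed cost: VC = 93y - 16y^2 + y^3. Then AVC = 93 - 16y + y^2 and MC = 93 - 32y + 3y^2.
The AVC parabola has its vertex at y = 16/2 = 8, where AVC = 93 - 16·8 + 8^2 = £29.
Since P = £48 ≥ min AVC = £29, price covers variable cost and the firm should produce.
Solving P = MC: 45 - 32y + 3y^2 = 0 ⇒ y = 5/3 or 9. On the upward-sloping branch, y* = 9.
Check: AVC at y = 9 is £30 ≤ P, so revenue covers variable cost.
Profit = P·y − TC = 48·9 − 707 = -£275, a loss, but smaller than the £437 fixed cost the firm would lose by shutting down.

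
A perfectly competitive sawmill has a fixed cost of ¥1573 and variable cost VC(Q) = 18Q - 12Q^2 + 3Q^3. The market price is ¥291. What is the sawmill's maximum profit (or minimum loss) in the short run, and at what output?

AVC = 18 - 12Q + 3Q^2; min AVC = ¥6 at Q = 2. Since P = ¥291 ≥ min AVC, the firm produces.
MC = 18 - 24Q + 9Q^2. Setting P = MC and taking the root on the rising branch gives Q* = 7.
TR = 291·7 = 2037. TC = 1573 + 567 = 2140. Profit = 2037 − 2140 = -¥103.
By producing, the firm covers all variable cost plus ¥1470 of fixed cost; shutting down would lose the full ¥1573.

Profit = -¥103 at Q = 7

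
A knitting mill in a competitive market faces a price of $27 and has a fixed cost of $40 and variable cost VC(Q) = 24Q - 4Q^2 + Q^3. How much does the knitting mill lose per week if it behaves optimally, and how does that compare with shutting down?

Profit = -$22 at Q = 3

AVC = 24 - 4Q + Q^2 has its minimum $20 at Q = 2; price $27 clears that bar, so the firm operates.
With MC = 24 - 8Q + 3Q^2, P = MC on the upward-sloping part at Q* = 3.
TR = 27·3 = 81. TC = 40 + 63 = 103. Profit = 81 − 103 = -$22.
That loss of $22 beats the $40 the firm would lose by shutting down; producing recovers $18 of fixed cost.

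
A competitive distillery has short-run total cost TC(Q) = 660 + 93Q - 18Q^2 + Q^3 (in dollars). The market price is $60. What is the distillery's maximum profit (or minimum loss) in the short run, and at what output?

Profit = -$176 at Q = 11

AVC = 93 - 18Q + Q^2; min AVC = $12 at Q = 9. Since P = $60 ≥ min AVC, the firm produces.
With MC = 93 - 36Q + 3Q^2, P = MC on the upward-sloping part at Q* = 11.
TR = 60·11 = 660. TC = 660 + 176 = 836. Profit = 660 − 836 = -$176.
That loss of $176 beats the $660 the firm would lose by shutting down; producing recovers $484 of fixed cost.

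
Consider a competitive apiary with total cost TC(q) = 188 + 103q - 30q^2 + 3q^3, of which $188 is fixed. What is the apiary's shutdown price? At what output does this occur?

Short-run supply begins at min AVC. From VC = 103q - 30q^2 + 3q^3, AVC = 103 - 30q + 3q^2.
At the minimum of AVC, MC = AVC. MC = 103 - 60q + 9q^2; setting MC = AVC gives 6q^2 - 30q = 0, so q = 5. min AVC = 28.
The firm shuts down for any P below $28.

$28 per unit, at q = 5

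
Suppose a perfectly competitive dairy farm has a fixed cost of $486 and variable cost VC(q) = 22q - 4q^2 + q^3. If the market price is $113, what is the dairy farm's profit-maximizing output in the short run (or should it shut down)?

Produce at q = 7

Strip out fixed cost: VC = 22q - 4q^2 + q^3. Then AVC = 22 - 4q + q^2 and MC = 22 - 8q + 3q^2.
AVC is minimized where dAVC/dq = -4 + 2q = 0, at q = 2; min AVC = 22 - 4·2 + 2^2 = $18.
Since P = $113 ≥ min AVC = $18, price covers variable cost and the firm should produce.
Set P = MC: 113 = 22 - 8q + 3q^2 → -91 - 8q + 3q^2 = 0. The roots are q = -13/3 and q = 7; the profit-maximizing output is on the rising part of MC, so q* = 7.
Check: AVC at q = 7 is $43 ≤ P, so revenue covers variable cost.
Profit = P·q − TC = 113·7 − 787 = $4.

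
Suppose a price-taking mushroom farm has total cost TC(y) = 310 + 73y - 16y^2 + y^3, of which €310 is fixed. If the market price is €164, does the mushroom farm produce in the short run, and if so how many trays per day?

Produce at y = 13

From TC, MC = TC'(y) = 73 - 32y + 3y^2 and AVC = VC/y = 73 - 16y + y^2.
AVC hits its minimum where MC = AVC, at y = 8, giving min AVC = 73 - 16·8 + 8^2 = €9.
P = €164 exceeds min AVC = €9, so the firm stays open.
Set P = MC: 164 = 73 - 32y + 3y^2 → -91 - 32y + 3y^2 = 0. The roots are y = -7/3 and y = 13; the profit-maximizing output is on the rising part of MC, so y* = 13.
Check: AVC at y = 13 is €34 ≤ P, so revenue covers variable cost.
Profit = P·y − TC = 164·13 − 752 = €1380.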